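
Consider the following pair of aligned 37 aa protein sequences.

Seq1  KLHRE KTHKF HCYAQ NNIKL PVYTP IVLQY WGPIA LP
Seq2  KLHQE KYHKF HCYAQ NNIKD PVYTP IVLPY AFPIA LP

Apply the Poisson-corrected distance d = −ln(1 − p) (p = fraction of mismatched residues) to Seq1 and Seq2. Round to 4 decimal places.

0.1769

Differing sites — 4:R/Q; 7:T/Y; 20:L/D; 29:Q/P; 31:W/A; 32:G/F.
p = 6/37 = 0.162162.
d = −ln(1 − 0.162162) = −ln(0.837838) = 0.1769.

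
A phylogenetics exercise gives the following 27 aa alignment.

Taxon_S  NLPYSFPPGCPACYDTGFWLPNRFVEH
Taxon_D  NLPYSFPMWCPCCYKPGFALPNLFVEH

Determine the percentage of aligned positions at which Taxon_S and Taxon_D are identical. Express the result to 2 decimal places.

Mismatches occur at site 8 (P↔M), site 9 (G↔W), site 12 (A↔C), site 15 (D↔K), site 16 (T↔P), site 19 (W↔A), site 23 (R↔L).
20 of the 27 sites match, so the percent identity is 20/27 × 100 = 74.07%.

74.07%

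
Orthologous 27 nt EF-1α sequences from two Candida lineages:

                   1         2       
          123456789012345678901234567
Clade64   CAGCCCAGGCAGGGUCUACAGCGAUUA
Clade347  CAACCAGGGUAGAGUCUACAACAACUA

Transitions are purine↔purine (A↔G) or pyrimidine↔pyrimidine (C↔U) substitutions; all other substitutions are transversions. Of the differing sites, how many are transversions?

1

Mismatches occur at site 3 (G/A, transition), site 6 (C/A, transversion), site 7 (A/G, transition), site 10 (C/U, transition), site 13 (G/A, transition), site 21 (G/A, transition), site 23 (G/A, transition), site 25 (U/C, transition).
Of the 8 differences, 7 transitions and 1 transversion, so the answer is 1.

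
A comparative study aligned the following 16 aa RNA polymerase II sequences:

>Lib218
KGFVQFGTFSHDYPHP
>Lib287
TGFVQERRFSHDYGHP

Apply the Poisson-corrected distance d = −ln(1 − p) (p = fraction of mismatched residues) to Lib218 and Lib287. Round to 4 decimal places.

Differing sites — 1:K/T; 6:F/E; 7:G/R; 8:T/R; 14:P/G.
p = 5/16 = 0.312500.
d = −ln(1 − 0.312500) = −ln(0.687500) = 0.3747.

0.3747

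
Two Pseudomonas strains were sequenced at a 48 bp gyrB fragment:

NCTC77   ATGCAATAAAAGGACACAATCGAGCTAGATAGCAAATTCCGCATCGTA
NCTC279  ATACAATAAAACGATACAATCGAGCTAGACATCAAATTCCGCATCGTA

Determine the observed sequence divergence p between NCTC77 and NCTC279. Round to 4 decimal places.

Mismatches occur at site 3 (G↔A), site 12 (G↔C), site 15 (C↔T), site 30 (T↔C), site 32 (G↔T).
There are 5 differences over 48 sites, so p = 5/48 = 0.1042.

0.1042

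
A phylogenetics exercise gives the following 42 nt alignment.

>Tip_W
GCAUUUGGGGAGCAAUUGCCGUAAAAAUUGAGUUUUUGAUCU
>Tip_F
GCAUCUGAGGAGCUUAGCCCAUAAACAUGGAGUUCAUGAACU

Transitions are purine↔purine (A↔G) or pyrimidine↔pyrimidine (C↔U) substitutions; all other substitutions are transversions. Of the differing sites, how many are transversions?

9

Mismatches occur at site 5 (U/C, transition), site 8 (G/A, transition), site 14 (A/U, transversion), site 15 (A/U, transversion), site 16 (U/A, transversion), site 17 (U/G, transversion), site 18 (G/C, transversion), site 21 (G/A, transition), site 26 (A/C, transversion), site 29 (U/G, transversion), site 35 (U/C, transition), site 36 (U/A, transversion), site 40 (U/A, transversion).
Of the 13 differences, 4 transitions and 9 transversions, so the answer is 9.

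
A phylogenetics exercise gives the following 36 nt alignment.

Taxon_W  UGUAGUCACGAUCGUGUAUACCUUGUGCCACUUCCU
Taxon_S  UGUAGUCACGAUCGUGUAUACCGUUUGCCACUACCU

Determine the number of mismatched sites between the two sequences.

3

Differing sites — 23:U/G; 25:G/U; 33:U/A.
That gives 3 mismatches out of 36 aligned sites, so the Hamming distance is 3.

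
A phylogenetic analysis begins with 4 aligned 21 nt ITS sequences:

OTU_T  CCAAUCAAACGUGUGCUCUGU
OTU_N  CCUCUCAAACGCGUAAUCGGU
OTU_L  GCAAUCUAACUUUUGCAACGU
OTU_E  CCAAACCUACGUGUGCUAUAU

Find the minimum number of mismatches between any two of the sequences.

Pairwise Hamming distances:
  OTU_T vs OTU_N: 6
  OTU_T vs OTU_L: 7
  OTU_T vs OTU_E: 5
  OTU_N vs OTU_L: 12
  OTU_N vs OTU_E: 11
  OTU_L vs OTU_E: 9
The smallest is 5, between OTU_T and OTU_E.

5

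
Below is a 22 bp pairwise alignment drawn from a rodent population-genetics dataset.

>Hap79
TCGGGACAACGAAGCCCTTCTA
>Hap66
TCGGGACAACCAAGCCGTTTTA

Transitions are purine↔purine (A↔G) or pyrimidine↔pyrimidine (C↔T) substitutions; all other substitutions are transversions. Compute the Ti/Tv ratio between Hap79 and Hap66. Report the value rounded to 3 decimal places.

Mismatches occur at site 11 (G→C, transversion), site 17 (C→G, transversion), site 20 (C→T, transition).
Of the 3 differences, 1 transition and 2 transversions, so Ti/Tv = 1/2 = 0.500.

0.500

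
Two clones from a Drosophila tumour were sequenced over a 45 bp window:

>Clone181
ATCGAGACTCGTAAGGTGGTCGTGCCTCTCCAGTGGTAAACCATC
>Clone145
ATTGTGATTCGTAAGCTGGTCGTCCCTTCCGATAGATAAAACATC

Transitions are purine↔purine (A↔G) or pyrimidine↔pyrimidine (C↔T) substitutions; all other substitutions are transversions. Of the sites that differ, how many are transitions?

5

Mismatches occur at site 3 (C→T, transition), site 5 (A→T, transversion), site 8 (C→T, transition), site 16 (G→C, transversion), site 24 (G→C, transversion), site 28 (C→T, transition), site 29 (T→C, transition), site 31 (C→G, transversion), site 33 (G→T, transversion), site 34 (T→A, transversion), site 36 (G→A, transition), site 41 (C→A, transversion).
Of the 12 differences, 5 transitions and 7 transversions, so the answer is 5.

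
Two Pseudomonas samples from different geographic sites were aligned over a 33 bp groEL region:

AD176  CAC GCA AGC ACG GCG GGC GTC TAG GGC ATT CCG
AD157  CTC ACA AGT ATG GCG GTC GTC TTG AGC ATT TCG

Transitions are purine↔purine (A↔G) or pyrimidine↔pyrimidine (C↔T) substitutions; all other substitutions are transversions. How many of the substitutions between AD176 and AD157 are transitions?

Mismatches occur at site 2 (A→T, transversion), site 4 (G→A, transition), site 9 (C→T, transition), site 11 (C→T, transition), site 17 (G→T, transversion), site 23 (A→T, transversion), site 25 (G→A, transition), site 31 (C→T, transition).
Of the 8 differences, 5 transitions and 3 transversions, so the answer is 5.

5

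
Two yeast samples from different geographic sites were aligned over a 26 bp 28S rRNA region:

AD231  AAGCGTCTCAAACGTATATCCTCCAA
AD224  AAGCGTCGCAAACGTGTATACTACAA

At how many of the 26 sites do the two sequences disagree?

The sequences differ at positions 8 (T/G), 16 (A/G), 20 (C/A), 23 (C/A).
That gives 4 mismatches out of 26 aligned sites, so the Hamming distance is 4.

4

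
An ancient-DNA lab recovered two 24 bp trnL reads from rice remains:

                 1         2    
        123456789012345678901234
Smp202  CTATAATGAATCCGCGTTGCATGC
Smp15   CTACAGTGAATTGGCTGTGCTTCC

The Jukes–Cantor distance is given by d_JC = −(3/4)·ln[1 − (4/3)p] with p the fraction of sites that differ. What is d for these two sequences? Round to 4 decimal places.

Mismatches occur at site 4 (T↔C), site 6 (A↔G), site 12 (C↔T), site 13 (C↔G), site 16 (G↔T), site 17 (T↔G), site 21 (A↔T), site 23 (G↔C).
p = 8/24 = 0.333333.
d = −0.75 · ln(1 − (4/3)·0.333333) = −0.75 · ln(0.555556) = −0.75 · (-0.587786) = 0.4408.

0.4408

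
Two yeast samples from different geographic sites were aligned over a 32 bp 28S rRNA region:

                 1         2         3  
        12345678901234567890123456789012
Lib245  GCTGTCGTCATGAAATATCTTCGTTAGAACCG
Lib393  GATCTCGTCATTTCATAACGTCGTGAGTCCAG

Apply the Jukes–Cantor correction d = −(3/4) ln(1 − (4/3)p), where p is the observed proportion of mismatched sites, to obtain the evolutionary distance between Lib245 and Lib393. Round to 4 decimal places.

0.4598

The sequences differ at positions 2 (C/A), 4 (G/C), 12 (G/T), 13 (A/T), 14 (A/C), 18 (T/A), 20 (T/G), 25 (T/G), 28 (A/T), 29 (A/C), 31 (C/A).
p = 11/32 = 0.343750.
d = −0.75 · ln(1 − (4/3)·0.343750) = −0.75 · ln(0.541667) = −0.75 · (-0.613104) = 0.4598.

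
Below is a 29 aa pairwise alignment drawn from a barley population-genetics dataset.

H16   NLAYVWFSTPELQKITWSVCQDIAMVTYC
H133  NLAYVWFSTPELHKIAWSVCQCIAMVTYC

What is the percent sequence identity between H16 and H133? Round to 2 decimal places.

89.66%

Mismatches occur at site 13 (Q↔H), site 16 (T↔A), site 22 (D↔C).
26 of the 29 sites match, so the percent identity is 26/29 × 100 = 89.66%.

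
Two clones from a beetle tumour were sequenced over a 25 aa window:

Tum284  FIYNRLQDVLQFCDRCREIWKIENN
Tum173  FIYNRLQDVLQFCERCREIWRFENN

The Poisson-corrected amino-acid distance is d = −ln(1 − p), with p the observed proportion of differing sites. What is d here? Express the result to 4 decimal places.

Differing sites — 14:D/E; 21:K/R; 22:I/F.
p = 3/25 = 0.120000.
d = −ln(1 − 0.120000) = −ln(0.880000) = 0.1278.

0.1278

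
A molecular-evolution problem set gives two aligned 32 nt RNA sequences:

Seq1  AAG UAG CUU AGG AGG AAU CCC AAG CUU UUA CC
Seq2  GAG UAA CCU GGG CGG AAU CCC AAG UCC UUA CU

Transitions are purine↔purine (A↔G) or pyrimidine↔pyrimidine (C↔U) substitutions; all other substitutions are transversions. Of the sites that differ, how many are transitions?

8

Mismatches occur at site 1 (A↔G, transition), site 6 (G↔A, transition), site 8 (U↔C, transition), site 10 (A↔G, transition), site 13 (A↔C, transversion), site 25 (C↔U, transition), site 26 (U↔C, transition), site 27 (U↔C, transition), site 32 (C↔U, transition).
Of the 9 differences, 8 transitions and 1 transversion, so the answer is 8.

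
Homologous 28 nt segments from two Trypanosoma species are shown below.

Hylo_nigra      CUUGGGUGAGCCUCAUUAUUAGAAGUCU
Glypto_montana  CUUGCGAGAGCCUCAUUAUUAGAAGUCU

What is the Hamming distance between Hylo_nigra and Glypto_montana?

2

Differing sites — 5:G/C; 7:U/A.
That gives 2 mismatches out of 28 aligned sites, so the Hamming distance is 2.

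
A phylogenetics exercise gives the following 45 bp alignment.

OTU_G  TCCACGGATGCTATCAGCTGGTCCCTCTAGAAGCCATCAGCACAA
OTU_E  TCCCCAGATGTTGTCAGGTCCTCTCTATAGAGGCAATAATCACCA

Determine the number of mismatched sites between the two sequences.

Mismatches occur at site 4 (A/C), site 6 (G/A), site 11 (C/T), site 13 (A/G), site 18 (C/G), site 20 (G/C), site 21 (G/C), site 24 (C/T), site 27 (C/A), site 32 (A/G), site 35 (C/A), site 38 (C/A), site 40 (G/T), site 44 (A/C).
That gives 14 mismatches out of 45 aligned sites, so the Hamming distance is 14.

14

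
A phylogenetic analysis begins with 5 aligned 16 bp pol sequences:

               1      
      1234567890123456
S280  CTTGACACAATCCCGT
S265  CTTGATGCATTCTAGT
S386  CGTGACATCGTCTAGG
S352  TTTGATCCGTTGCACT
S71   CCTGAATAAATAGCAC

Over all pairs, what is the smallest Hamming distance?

Pairwise Hamming distances:
  S280 vs S265: 5
  S280 vs S386: 7
  S280 vs S352: 8
  S280 vs S71: 8
  S265 vs S386: 7
  S265 vs S352: 6
  S265 vs S71: 10
  S386 vs S352: 11
  S386 vs S71: 11
  S352 vs S71: 12
The smallest is 5, between S280 and S265.

5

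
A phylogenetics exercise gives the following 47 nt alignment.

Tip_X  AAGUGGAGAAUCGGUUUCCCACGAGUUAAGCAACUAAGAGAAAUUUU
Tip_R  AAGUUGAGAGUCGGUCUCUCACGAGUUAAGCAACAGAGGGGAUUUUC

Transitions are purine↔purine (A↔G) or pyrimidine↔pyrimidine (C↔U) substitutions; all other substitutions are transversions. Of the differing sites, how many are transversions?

3

The sequences differ at positions 5 (G/U, transversion), 10 (A/G, transition), 16 (U/C, transition), 19 (C/U, transition), 35 (U/A, transversion), 36 (A/G, transition), 39 (A/G, transition), 41 (A/G, transition), 43 (A/U, transversion), 47 (U/C, transition).
Of the 10 differences, 7 transitions and 3 transversions, so the answer is 3.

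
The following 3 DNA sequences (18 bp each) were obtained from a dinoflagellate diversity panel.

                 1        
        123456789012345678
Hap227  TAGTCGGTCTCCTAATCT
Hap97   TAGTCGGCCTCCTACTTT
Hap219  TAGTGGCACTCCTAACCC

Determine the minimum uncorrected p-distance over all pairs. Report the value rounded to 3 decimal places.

Pairwise Hamming distances:
  Hap227 vs Hap97: 3
  Hap227 vs Hap219: 5
  Hap97 vs Hap219: 7
The smallest is 3 mismatches, between Hap227 and Hap97; p = 3/18 = 0.167.

0.167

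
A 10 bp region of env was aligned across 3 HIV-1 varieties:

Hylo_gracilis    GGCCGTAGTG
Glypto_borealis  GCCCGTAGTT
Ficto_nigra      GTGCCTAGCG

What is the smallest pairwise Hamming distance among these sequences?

2

Pairwise Hamming distances:
  Hylo_gracilis vs Glypto_borealis: 2
  Hylo_gracilis vs Ficto_nigra: 4
  Glypto_borealis vs Ficto_nigra: 5
The smallest is 2, between Hylo_gracilis and Glypto_borealis.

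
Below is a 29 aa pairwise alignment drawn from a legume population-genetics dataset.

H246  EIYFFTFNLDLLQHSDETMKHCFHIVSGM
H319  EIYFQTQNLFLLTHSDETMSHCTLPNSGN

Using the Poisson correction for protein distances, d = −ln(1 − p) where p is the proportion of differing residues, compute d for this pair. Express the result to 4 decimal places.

Mismatches occur at site 5 (F↔Q), site 7 (F↔Q), site 10 (D↔F), site 13 (Q↔T), site 20 (K↔S), site 23 (F↔T), site 24 (H↔L), site 25 (I↔P), site 26 (V↔N), site 29 (M↔N).
p = 10/29 = 0.344828.
d = −ln(1 − 0.344828) = −ln(0.655172) = 0.4229.

0.4229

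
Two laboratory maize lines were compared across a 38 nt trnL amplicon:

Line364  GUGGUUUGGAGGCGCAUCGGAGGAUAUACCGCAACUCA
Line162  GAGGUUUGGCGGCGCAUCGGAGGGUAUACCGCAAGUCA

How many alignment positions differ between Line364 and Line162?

4

The sequences differ at positions 2 (U/A), 10 (A/C), 24 (A/G), 35 (C/G).
That gives 4 mismatches out of 38 aligned sites, so the Hamming distance is 4.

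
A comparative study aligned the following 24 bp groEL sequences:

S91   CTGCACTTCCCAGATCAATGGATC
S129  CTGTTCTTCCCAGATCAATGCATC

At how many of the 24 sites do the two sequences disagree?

3

Differing sites — 4:C/T; 5:A/T; 21:G/C.
That gives 3 mismatches out of 24 aligned sites, so the Hamming distance is 3.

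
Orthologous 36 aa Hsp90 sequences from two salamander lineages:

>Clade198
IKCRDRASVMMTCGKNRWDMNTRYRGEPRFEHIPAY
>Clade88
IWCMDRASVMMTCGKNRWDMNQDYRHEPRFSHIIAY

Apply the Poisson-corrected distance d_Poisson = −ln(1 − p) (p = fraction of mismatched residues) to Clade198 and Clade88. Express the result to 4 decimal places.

0.2162

Differing sites — 2:K/W; 4:R/M; 22:T/Q; 23:R/D; 26:G/H; 31:E/S; 34:P/I.
p = 7/36 = 0.194444.
d = −ln(1 − 0.194444) = −ln(0.805556) = 0.2162.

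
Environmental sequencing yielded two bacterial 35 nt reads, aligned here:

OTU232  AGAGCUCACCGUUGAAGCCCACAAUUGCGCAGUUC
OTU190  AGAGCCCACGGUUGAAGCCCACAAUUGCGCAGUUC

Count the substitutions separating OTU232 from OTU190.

Differing sites — 6:U/C; 10:C/G.
That gives 2 mismatches out of 35 aligned sites, so the Hamming distance is 2.

2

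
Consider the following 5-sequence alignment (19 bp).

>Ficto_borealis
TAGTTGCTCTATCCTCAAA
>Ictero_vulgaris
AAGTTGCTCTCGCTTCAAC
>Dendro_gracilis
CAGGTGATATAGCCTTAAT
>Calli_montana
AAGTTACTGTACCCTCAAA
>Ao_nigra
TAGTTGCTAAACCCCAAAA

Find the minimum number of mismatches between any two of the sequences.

Pairwise Hamming distances:
  Ficto_borealis vs Ictero_vulgaris: 5
  Ficto_borealis vs Dendro_gracilis: 7
  Ficto_borealis vs Calli_montana: 4
  Ficto_borealis vs Ao_nigra: 5
  Ictero_vulgaris vs Dendro_gracilis: 8
  Ictero_vulgaris vs Calli_montana: 6
  Ictero_vulgaris vs Ao_nigra: 9
  Dendro_gracilis vs Calli_montana: 8
  Dendro_gracilis vs Ao_nigra: 8
  Calli_montana vs Ao_nigra: 6
The smallest is 4, between Ficto_borealis and Calli_montana.

4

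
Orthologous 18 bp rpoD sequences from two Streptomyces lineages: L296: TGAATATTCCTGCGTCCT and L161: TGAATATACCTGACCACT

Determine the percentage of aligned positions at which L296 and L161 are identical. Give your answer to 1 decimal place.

Mismatches occur at site 8 (T/A), site 13 (C/A), site 14 (G/C), site 15 (T/C), site 16 (C/A).
13 of the 18 sites match, so the percent identity is 13/18 × 100 = 72.2%.

72.2%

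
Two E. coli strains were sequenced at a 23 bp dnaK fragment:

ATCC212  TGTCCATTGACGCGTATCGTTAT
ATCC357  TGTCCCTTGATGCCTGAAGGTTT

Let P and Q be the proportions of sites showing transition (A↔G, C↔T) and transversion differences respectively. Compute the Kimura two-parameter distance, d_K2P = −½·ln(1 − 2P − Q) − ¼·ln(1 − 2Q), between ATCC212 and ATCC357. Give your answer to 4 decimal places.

0.4697

Differing sites — 6:A/C (Tv); 11:C/T (Ti); 14:G/C (Tv); 16:A/G (Ti); 17:T/A (Tv); 18:C/A (Tv); 20:T/G (Tv); 22:A/T (Tv).
Of the 8 differences, 2 transitions and 6 transversions over 23 sites: P = 2/23 = 0.086957, Q = 6/23 = 0.260870.
d = −0.5·ln(0.565216) − 0.25·ln(0.478260) = −0.5·(-0.570547) − 0.25·(-0.737601) = 0.4697.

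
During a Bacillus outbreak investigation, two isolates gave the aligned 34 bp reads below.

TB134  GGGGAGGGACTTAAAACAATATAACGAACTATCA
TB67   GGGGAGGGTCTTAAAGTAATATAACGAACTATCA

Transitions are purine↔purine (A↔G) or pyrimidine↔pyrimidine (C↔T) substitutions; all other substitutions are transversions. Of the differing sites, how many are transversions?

Differing sites — 9:A/T (Tv); 16:A/G (Ti); 17:C/T (Ti).
Of the 3 differences, 2 transitions and 1 transversion, so the answer is 1.

1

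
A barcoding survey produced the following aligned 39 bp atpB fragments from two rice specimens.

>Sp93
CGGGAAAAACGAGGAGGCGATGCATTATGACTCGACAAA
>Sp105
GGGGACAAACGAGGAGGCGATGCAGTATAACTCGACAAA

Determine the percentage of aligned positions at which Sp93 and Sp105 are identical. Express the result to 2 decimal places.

89.74%

Mismatches occur at site 1 (C→G), site 6 (A→C), site 25 (T→G), site 29 (G→A).
35 of the 39 sites match, so the percent identity is 35/39 × 100 = 89.74%.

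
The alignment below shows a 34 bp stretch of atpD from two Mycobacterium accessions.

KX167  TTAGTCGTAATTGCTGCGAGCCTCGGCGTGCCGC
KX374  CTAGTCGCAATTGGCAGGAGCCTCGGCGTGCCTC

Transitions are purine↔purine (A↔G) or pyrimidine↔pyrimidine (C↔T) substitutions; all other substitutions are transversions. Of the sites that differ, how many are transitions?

4

Differing sites — 1:T/C (Ti); 8:T/C (Ti); 14:C/G (Tv); 15:T/C (Ti); 16:G/A (Ti); 17:C/G (Tv); 33:G/T (Tv).
Of the 7 differences, 4 transitions and 3 transversions, so the answer is 4.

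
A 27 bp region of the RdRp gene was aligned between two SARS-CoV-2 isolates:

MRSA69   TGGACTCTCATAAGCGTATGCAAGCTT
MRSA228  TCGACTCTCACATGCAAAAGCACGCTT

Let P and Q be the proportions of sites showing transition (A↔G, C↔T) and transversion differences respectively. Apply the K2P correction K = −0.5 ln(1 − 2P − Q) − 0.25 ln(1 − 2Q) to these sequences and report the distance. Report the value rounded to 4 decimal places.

0.3184

Mismatches occur at site 2 (G↔C, transversion), site 11 (T↔C, transition), site 13 (A↔T, transversion), site 16 (G↔A, transition), site 17 (T↔A, transversion), site 19 (T↔A, transversion), site 23 (A↔C, transversion).
Of the 7 differences, 2 transitions and 5 transversions over 27 sites: P = 2/27 = 0.074074, Q = 5/27 = 0.185185.
d = −0.5·ln(0.666667) − 0.25·ln(0.629630) = −0.5·(-0.405465) − 0.25·(-0.462623) = 0.3184.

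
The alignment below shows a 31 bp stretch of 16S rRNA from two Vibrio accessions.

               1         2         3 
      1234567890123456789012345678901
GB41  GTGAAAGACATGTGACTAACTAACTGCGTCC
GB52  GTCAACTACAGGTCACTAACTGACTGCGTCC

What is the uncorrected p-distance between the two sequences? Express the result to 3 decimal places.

The sequences differ at positions 3 (G/C), 6 (A/C), 7 (G/T), 11 (T/G), 14 (G/C), 22 (A/G).
There are 6 differences over 31 sites, so p = 6/31 = 0.194.

0.194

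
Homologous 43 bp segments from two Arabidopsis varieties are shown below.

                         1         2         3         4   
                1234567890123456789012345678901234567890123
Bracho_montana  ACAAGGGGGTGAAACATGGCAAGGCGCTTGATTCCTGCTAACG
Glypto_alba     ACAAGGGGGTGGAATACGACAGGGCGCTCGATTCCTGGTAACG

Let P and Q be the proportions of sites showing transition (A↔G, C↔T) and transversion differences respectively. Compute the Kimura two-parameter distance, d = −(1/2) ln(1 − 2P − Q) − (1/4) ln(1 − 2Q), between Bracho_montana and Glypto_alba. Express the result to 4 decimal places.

The sequences differ at positions 12 (A/G, transition), 15 (C/T, transition), 17 (T/C, transition), 19 (G/A, transition), 22 (A/G, transition), 29 (T/C, transition), 38 (C/G, transversion).
Of the 7 differences, 6 transitions and 1 transversion over 43 sites: P = 6/43 = 0.139535, Q = 1/43 = 0.023256.
d = −0.5·ln(0.697674) − 0.25·ln(0.953488) = −0.5·(-0.360003) − 0.25·(-0.047628) = 0.1919.

0.1919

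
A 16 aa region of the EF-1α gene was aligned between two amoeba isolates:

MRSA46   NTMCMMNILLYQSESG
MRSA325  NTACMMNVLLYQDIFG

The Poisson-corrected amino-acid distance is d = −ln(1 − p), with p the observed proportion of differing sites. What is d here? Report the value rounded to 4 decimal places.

The sequences differ at positions 3 (M/A), 8 (I/V), 13 (S/D), 14 (E/I), 15 (S/F).
p = 5/16 = 0.312500.
d = −ln(1 − 0.312500) = −ln(0.687500) = 0.3747.

0.3747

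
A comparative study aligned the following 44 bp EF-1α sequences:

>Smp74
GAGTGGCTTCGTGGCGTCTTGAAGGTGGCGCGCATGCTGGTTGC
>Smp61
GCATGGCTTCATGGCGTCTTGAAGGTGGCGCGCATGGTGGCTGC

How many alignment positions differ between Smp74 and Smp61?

5

The sequences differ at positions 2 (A/C), 3 (G/A), 11 (G/A), 37 (C/G), 41 (T/C).
That gives 5 mismatches out of 44 aligned sites, so the Hamming distance is 5.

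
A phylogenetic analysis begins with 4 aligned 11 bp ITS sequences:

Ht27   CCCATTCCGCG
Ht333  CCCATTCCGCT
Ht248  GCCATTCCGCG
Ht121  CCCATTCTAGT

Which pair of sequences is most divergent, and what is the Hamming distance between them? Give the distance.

Pairwise Hamming distances:
  Ht27 vs Ht333: 1
  Ht27 vs Ht248: 1
  Ht27 vs Ht121: 4
  Ht333 vs Ht248: 2
  Ht333 vs Ht121: 3
  Ht248 vs Ht121: 5
The largest is 5, between Ht248 and Ht121.

5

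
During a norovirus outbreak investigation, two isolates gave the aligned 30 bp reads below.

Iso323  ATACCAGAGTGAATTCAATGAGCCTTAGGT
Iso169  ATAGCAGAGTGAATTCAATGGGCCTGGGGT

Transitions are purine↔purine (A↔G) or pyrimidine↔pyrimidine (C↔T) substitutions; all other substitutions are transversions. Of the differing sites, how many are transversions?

The sequences differ at positions 4 (C/G, transversion), 21 (A/G, transition), 26 (T/G, transversion), 27 (A/G, transition).
Of the 4 differences, 2 transitions and 2 transversions, so the answer is 2.

2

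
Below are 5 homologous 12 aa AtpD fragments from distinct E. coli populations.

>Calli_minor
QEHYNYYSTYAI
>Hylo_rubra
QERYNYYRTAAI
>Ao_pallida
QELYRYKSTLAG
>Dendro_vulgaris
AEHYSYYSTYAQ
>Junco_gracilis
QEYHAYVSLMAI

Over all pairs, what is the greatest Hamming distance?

Pairwise Hamming distances:
  Calli_minor vs Hylo_rubra: 3
  Calli_minor vs Ao_pallida: 5
  Calli_minor vs Dendro_vulgaris: 3
  Calli_minor vs Junco_gracilis: 6
  Hylo_rubra vs Ao_pallida: 6
  Hylo_rubra vs Dendro_vulgaris: 6
  Hylo_rubra vs Junco_gracilis: 7
  Ao_pallida vs Dendro_vulgaris: 6
  Ao_pallida vs Junco_gracilis: 7
  Dendro_vulgaris vs Junco_gracilis: 8
The largest is 8, between Dendro_vulgaris and Junco_gracilis.

8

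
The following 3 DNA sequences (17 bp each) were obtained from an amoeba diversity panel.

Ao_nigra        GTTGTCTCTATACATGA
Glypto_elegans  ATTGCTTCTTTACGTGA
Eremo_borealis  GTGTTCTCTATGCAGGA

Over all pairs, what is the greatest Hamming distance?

Pairwise Hamming distances:
  Ao_nigra vs Glypto_elegans: 5
  Ao_nigra vs Eremo_borealis: 4
  Glypto_elegans vs Eremo_borealis: 9
The largest is 9, between Glypto_elegans and Eremo_borealis.

9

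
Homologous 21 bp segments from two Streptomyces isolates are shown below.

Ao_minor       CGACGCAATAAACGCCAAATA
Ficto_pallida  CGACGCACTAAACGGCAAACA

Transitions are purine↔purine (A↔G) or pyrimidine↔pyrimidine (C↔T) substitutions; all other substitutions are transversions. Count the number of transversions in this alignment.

2

Mismatches occur at site 8 (A↔C, transversion), site 15 (C↔G, transversion), site 20 (T↔C, transition).
Of the 3 differences, 1 transition and 2 transversions, so the answer is 2.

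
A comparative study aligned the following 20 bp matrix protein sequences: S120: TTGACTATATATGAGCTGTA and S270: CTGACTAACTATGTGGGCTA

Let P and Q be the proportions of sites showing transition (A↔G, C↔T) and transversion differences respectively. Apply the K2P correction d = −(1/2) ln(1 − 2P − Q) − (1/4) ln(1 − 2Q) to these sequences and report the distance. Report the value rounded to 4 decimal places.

Differing sites — 1:T/C (Ti); 8:T/A (Tv); 9:A/C (Tv); 14:A/T (Tv); 16:C/G (Tv); 17:T/G (Tv); 18:G/C (Tv).
Of the 7 differences, 1 transition and 6 transversions over 20 sites: P = 1/20 = 0.050000, Q = 6/20 = 0.300000.
d = −0.5·ln(0.600000) − 0.25·ln(0.400000) = −0.5·(-0.510826) − 0.25·(-0.916291) = 0.4845.

0.4845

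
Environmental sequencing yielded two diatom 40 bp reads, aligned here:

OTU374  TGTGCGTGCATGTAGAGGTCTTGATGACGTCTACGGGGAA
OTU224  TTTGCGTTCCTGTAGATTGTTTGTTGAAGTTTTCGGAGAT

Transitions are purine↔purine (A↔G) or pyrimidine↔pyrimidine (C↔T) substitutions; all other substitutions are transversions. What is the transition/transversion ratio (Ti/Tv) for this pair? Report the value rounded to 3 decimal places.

0.300

Differing sites — 2:G/T (Tv); 8:G/T (Tv); 10:A/C (Tv); 17:G/T (Tv); 18:G/T (Tv); 19:T/G (Tv); 20:C/T (Ti); 24:A/T (Tv); 28:C/A (Tv); 31:C/T (Ti); 33:A/T (Tv); 37:G/A (Ti); 40:A/T (Tv).
Of the 13 differences, 3 transitions and 10 transversions, so Ti/Tv = 3/10 = 0.300.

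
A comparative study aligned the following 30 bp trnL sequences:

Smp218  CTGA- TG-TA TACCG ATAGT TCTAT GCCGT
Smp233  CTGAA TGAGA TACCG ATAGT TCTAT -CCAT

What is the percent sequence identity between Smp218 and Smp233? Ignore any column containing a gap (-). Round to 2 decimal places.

Excluding the 3 gap columns leaves 27 comparable sites.
The sequences differ at positions 9 (T/G), 29 (G/A).
25 of the 27 comparable sites match, so the percent identity is 25/27 × 100 = 92.59%.

92.59%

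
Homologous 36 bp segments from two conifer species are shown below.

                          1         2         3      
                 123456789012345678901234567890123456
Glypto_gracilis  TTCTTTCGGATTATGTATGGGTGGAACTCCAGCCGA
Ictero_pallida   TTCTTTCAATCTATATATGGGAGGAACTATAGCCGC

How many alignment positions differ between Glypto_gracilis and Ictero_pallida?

9

The sequences differ at positions 8 (G/A), 9 (G/A), 10 (A/T), 11 (T/C), 15 (G/A), 22 (T/A), 29 (C/A), 30 (C/T), 36 (A/C).
That gives 9 mismatches out of 36 aligned sites, so the Hamming distance is 9.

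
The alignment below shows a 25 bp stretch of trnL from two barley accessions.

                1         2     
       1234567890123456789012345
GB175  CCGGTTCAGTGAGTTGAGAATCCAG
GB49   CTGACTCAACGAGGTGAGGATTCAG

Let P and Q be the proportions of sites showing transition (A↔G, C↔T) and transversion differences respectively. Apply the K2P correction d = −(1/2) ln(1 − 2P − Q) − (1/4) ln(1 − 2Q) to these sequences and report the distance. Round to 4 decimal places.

0.4790

The sequences differ at positions 2 (C/T, transition), 4 (G/A, transition), 5 (T/C, transition), 9 (G/A, transition), 10 (T/C, transition), 14 (T/G, transversion), 19 (A/G, transition), 22 (C/T, transition).
Of the 8 differences, 7 transitions and 1 transversion over 25 sites: P = 7/25 = 0.280000, Q = 1/25 = 0.040000.
d = −0.5·ln(0.400000) − 0.25·ln(0.920000) = −0.5·(-0.916291) − 0.25·(-0.083382) = 0.4790.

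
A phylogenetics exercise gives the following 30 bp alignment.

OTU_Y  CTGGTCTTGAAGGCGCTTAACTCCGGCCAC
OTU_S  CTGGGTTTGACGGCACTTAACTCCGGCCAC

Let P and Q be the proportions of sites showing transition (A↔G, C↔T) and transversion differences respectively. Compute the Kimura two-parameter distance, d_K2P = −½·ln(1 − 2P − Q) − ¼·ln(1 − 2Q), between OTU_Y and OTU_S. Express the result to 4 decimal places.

Mismatches occur at site 5 (T/G, transversion), site 6 (C/T, transition), site 11 (A/C, transversion), site 15 (G/A, transition).
Of the 4 differences, 2 transitions and 2 transversions over 30 sites: P = 2/30 = 0.066667, Q = 2/30 = 0.066667.
d = −0.5·ln(0.799999) − 0.25·ln(0.866666) = −0.5·(-0.223145) − 0.25·(-0.143102) = 0.1473.

0.1473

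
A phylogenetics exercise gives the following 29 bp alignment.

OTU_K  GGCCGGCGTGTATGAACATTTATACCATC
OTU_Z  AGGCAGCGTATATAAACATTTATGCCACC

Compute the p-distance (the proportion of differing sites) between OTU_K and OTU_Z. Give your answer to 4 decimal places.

0.2414

The sequences differ at positions 1 (G/A), 3 (C/G), 5 (G/A), 10 (G/A), 14 (G/A), 24 (A/G), 28 (T/C).
There are 7 differences over 29 sites, so p = 7/29 = 0.2414.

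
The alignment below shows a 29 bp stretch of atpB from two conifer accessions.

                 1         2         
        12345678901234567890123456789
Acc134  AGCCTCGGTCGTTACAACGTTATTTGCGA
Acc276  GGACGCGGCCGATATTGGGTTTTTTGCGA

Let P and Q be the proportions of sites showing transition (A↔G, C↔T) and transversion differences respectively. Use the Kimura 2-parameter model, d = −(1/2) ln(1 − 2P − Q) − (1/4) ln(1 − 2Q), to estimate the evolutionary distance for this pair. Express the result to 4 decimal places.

The sequences differ at positions 1 (A/G, transition), 3 (C/A, transversion), 5 (T/G, transversion), 9 (T/C, transition), 12 (T/A, transversion), 15 (C/T, transition), 16 (A/T, transversion), 17 (A/G, transition), 18 (C/G, transversion), 22 (A/T, transversion).
Of the 10 differences, 4 transitions and 6 transversions over 29 sites: P = 4/29 = 0.137931, Q = 6/29 = 0.206897.
d = −0.5·ln(0.517241) − 0.25·ln(0.586206) = −0.5·(-0.659246) − 0.25·(-0.534084) = 0.4631.

0.4631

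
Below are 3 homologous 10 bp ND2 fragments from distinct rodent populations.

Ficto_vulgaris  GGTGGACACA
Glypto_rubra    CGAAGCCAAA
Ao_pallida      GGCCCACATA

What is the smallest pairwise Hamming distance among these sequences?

Pairwise Hamming distances:
  Ficto_vulgaris vs Glypto_rubra: 5
  Ficto_vulgaris vs Ao_pallida: 4
  Glypto_rubra vs Ao_pallida: 6
The smallest is 4, between Ficto_vulgaris and Ao_pallida.

4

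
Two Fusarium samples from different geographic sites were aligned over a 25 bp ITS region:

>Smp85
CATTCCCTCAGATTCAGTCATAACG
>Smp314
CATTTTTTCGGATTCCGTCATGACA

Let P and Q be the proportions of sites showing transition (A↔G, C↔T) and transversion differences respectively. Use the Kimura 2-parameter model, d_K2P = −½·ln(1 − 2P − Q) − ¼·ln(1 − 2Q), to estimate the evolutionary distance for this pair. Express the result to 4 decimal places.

0.3878

Mismatches occur at site 5 (C→T, transition), site 6 (C→T, transition), site 7 (C→T, transition), site 10 (A→G, transition), site 16 (A→C, transversion), site 22 (A→G, transition), site 25 (G→A, transition).
Of the 7 differences, 6 transitions and 1 transversion over 25 sites: P = 6/25 = 0.240000, Q = 1/25 = 0.040000.
d = −0.5·ln(0.480000) − 0.25·ln(0.920000) = −0.5·(-0.733969) − 0.25·(-0.083382) = 0.3878.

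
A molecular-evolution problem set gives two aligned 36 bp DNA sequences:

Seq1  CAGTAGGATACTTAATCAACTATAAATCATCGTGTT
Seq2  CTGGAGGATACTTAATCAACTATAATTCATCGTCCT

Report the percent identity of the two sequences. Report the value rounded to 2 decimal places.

Mismatches occur at site 2 (A↔T), site 4 (T↔G), site 26 (A↔T), site 34 (G↔C), site 35 (T↔C).
31 of the 36 sites match, so the percent identity is 31/36 × 100 = 86.11%.

86.11%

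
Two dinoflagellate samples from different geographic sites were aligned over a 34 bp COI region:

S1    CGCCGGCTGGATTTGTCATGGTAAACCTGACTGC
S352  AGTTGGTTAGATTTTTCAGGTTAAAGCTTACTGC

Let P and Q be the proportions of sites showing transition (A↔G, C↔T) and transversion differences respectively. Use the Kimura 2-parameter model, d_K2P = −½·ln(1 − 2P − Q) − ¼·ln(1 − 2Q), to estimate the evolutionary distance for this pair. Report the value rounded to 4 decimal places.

The sequences differ at positions 1 (C/A, transversion), 3 (C/T, transition), 4 (C/T, transition), 7 (C/T, transition), 9 (G/A, transition), 15 (G/T, transversion), 19 (T/G, transversion), 21 (G/T, transversion), 26 (C/G, transversion), 29 (G/T, transversion).
Of the 10 differences, 4 transitions and 6 transversions over 34 sites: P = 4/34 = 0.117647, Q = 6/34 = 0.176471.
d = −0.5·ln(0.588235) − 0.25·ln(0.647058) = −0.5·(-0.530629) − 0.25·(-0.435319) = 0.3741.

0.3741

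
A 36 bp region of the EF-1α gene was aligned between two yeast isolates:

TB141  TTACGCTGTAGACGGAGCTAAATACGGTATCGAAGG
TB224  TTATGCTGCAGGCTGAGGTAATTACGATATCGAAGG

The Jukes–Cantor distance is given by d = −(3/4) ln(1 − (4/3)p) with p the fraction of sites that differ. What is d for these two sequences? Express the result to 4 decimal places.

The sequences differ at positions 4 (C/T), 9 (T/C), 12 (A/G), 14 (G/T), 18 (C/G), 22 (A/T), 27 (G/A).
p = 7/36 = 0.194444.
d = −0.75 · ln(1 − (4/3)·0.194444) = −0.75 · ln(0.740741) = −0.75 · (-0.300104) = 0.2251.

0.2251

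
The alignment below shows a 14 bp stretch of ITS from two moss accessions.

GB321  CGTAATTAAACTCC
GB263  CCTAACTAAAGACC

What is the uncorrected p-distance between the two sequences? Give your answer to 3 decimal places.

0.286

Mismatches occur at site 2 (G/C), site 6 (T/C), site 11 (C/G), site 12 (T/A).
There are 4 differences over 14 sites, so p = 4/14 = 0.286.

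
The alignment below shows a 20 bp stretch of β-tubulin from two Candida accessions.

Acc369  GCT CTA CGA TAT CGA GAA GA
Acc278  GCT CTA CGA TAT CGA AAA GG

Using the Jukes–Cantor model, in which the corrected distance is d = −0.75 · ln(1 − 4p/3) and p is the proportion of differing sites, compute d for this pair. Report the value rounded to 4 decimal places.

0.1073

Mismatches occur at site 16 (G/A), site 20 (A/G).
p = 2/20 = 0.100000.
d = −0.75 · ln(1 − (4/3)·0.100000) = −0.75 · ln(0.866667) = −0.75 · (-0.143100) = 0.1073.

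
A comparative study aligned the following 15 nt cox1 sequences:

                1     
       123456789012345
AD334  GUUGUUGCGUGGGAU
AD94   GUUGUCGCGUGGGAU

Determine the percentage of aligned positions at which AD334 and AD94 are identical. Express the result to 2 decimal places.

93.33%

The sequences differ at position 6 (U/C).
14 of the 15 sites match, so the percent identity is 14/15 × 100 = 93.33%.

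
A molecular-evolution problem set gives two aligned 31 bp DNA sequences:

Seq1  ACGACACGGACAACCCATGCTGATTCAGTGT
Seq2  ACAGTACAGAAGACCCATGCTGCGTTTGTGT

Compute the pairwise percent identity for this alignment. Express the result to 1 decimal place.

67.7%

Differing sites — 3:G/A; 4:A/G; 5:C/T; 8:G/A; 11:C/A; 12:A/G; 23:A/C; 24:T/G; 26:C/T; 27:A/T.
21 of the 31 sites match, so the percent identity is 21/31 × 100 = 67.7%.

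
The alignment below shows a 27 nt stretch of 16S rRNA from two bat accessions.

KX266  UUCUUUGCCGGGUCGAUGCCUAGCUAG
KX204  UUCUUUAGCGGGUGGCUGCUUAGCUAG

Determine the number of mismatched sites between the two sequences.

5

Differing sites — 7:G/A; 8:C/G; 14:C/G; 16:A/C; 20:C/U.
That gives 5 mismatches out of 27 aligned sites, so the Hamming distance is 5.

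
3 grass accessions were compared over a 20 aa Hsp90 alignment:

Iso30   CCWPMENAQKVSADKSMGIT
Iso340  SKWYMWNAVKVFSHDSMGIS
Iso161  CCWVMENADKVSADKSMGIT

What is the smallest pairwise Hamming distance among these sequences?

2

Pairwise Hamming distances:
  Iso30 vs Iso340: 10
  Iso30 vs Iso161: 2
  Iso340 vs Iso161: 10
The smallest is 2, between Iso30 and Iso161.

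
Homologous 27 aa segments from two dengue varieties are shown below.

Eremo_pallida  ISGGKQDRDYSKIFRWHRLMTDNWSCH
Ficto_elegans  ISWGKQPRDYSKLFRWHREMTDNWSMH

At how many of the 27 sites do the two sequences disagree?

Mismatches occur at site 3 (G↔W), site 7 (D↔P), site 13 (I↔L), site 19 (L↔E), site 26 (C↔M).
That gives 5 mismatches out of 27 aligned sites, so the Hamming distance is 5.

5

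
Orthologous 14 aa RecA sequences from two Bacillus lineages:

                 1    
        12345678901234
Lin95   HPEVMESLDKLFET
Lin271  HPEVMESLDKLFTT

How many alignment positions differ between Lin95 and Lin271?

1

A single mismatch occurs at site 13 (E/T).
That gives 1 mismatch out of 14 aligned sites, so the Hamming distance is 1.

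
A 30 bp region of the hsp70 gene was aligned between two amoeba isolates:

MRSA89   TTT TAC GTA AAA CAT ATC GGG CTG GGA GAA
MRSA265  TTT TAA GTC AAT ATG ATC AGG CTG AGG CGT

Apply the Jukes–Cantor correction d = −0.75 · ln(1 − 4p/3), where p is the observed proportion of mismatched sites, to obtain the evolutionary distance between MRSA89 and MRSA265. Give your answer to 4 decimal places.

0.5716

Differing sites — 6:C/A; 9:A/C; 12:A/T; 13:C/A; 14:A/T; 15:T/G; 19:G/A; 25:G/A; 27:A/G; 28:G/C; 29:A/G; 30:A/T.
p = 12/30 = 0.400000.
d = −0.75 · ln(1 − (4/3)·0.400000) = −0.75 · ln(0.466667) = −0.75 · (-0.762139) = 0.5716.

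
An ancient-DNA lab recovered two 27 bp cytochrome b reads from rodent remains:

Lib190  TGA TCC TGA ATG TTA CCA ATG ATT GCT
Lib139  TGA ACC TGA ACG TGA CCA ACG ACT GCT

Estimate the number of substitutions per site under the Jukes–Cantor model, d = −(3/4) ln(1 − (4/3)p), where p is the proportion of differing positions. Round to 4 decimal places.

0.2127

Differing sites — 4:T/A; 11:T/C; 14:T/G; 20:T/C; 23:T/C.
p = 5/27 = 0.185185.
d = −0.75 · ln(1 − (4/3)·0.185185) = −0.75 · ln(0.753087) = −0.75 · (-0.283575) = 0.2127.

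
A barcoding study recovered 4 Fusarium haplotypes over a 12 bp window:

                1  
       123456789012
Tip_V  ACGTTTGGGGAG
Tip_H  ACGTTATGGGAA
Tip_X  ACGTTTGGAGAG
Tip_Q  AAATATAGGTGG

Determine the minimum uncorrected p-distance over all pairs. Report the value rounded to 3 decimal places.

0.083

Pairwise Hamming distances:
  Tip_V vs Tip_H: 3
  Tip_V vs Tip_X: 1
  Tip_V vs Tip_Q: 6
  Tip_H vs Tip_X: 4
  Tip_H vs Tip_Q: 8
  Tip_X vs Tip_Q: 7
The smallest is 1 mismatch, between Tip_V and Tip_X; p = 1/12 = 0.083.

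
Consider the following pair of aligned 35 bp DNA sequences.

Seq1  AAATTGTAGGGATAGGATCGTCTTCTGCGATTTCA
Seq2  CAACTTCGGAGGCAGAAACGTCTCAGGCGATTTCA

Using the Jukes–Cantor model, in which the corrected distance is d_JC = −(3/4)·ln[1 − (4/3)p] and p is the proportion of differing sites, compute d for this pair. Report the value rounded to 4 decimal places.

Mismatches occur at site 1 (A/C), site 4 (T/C), site 6 (G/T), site 7 (T/C), site 8 (A/G), site 10 (G/A), site 12 (A/G), site 13 (T/C), site 16 (G/A), site 18 (T/A), site 24 (T/C), site 25 (C/A), site 26 (T/G).
p = 13/35 = 0.371429.
d = −0.75 · ln(1 − (4/3)·0.371429) = −0.75 · ln(0.504761) = −0.75 · (-0.683670) = 0.5128.

0.5128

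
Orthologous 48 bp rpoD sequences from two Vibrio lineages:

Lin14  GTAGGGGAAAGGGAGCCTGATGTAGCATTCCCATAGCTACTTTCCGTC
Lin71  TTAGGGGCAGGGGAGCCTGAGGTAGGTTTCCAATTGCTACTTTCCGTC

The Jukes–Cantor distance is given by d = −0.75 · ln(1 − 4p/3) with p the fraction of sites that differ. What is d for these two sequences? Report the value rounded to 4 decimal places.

Differing sites — 1:G/T; 8:A/C; 10:A/G; 21:T/G; 26:C/G; 27:A/T; 32:C/A; 35:A/T.
p = 8/48 = 0.166667.
d = −0.75 · ln(1 − (4/3)·0.166667) = −0.75 · ln(0.777777) = −0.75 · (-0.251315) = 0.1885.

0.1885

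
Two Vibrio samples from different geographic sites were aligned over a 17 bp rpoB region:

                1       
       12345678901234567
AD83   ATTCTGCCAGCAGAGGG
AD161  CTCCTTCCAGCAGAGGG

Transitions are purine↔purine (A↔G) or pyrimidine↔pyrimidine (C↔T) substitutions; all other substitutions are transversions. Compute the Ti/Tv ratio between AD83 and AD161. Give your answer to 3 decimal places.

0.500

Mismatches occur at site 1 (A→C, transversion), site 3 (T→C, transition), site 6 (G→T, transversion).
Of the 3 differences, 1 transition and 2 transversions, so Ti/Tv = 1/2 = 0.500.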